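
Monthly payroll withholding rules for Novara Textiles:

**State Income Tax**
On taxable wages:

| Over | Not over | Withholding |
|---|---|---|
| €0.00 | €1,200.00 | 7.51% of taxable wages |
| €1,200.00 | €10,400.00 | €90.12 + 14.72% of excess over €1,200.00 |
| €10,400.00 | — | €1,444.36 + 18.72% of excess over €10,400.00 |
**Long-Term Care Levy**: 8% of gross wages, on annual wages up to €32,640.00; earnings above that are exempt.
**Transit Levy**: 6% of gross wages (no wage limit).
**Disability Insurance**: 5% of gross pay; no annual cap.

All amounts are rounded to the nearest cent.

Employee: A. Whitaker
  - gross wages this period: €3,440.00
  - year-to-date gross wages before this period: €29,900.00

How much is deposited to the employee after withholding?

€2,422.55

State Income Tax: taxable = €3,440.00
  €90.12 + 14.72% × (€3,440.00 − €1,200.00) = €90.12 + 14.72% × €2,240.00 = €419.85
Long-Term Care Levy: cap €32,640.00 − YTD €29,900.00 = €2,740.00 subject; 8% × €2,740.00 = €219.20
Transit Levy: 6% × €3,440.00 = €206.40
Disability Insurance: 5% × €3,440.00 = €172.00
Total withheld: €419.85 + €219.20 + €206.40 + €172.00 = €1,017.45
Net pay: €3,440.00 − €1,017.45 = €2,422.55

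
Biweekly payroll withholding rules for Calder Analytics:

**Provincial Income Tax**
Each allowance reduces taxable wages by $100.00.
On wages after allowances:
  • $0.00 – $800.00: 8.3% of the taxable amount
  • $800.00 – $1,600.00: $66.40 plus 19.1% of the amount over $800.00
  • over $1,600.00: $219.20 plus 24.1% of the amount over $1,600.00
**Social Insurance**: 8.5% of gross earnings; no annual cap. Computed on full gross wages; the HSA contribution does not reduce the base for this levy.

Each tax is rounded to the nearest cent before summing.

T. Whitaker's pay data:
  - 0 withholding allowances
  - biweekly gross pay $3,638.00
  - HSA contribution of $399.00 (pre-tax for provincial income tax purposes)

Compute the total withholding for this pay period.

Provincial Income Tax: taxable = $3,638.00 − $399.00 = $3,239.00
  $219.20 + 24.1% × ($3,239.00 − $1,600.00) = $219.20 + 24.1% × $1,639.00 = $614.20
Social Insurance: 8.5% × $3,638.00 = $309.23
Total: $614.20 + $309.23 = $923.43

$923.43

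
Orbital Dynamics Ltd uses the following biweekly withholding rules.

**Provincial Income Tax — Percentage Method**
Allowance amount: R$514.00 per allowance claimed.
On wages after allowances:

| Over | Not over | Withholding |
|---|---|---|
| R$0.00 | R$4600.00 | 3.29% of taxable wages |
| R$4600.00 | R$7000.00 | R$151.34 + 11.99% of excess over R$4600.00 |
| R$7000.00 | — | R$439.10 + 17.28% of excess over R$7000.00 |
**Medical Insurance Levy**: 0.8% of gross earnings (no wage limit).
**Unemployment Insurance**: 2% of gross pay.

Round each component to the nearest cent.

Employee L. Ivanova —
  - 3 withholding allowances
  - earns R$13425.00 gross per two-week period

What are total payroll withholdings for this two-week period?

R$1658.78

Provincial Income Tax: taxable = R$13425.00 − 3×R$514.00 = R$11883.00
  R$439.10 + 17.28% × (R$11883.00 − R$7000.00) = R$439.10 + 17.28% × R$4883.00 = R$1282.88
Medical Insurance Levy: 0.8% × R$13425.00 = R$107.40
Unemployment Insurance: 2% × R$13425.00 = R$268.50
Total: R$1282.88 + R$107.40 + R$268.50 = R$1658.78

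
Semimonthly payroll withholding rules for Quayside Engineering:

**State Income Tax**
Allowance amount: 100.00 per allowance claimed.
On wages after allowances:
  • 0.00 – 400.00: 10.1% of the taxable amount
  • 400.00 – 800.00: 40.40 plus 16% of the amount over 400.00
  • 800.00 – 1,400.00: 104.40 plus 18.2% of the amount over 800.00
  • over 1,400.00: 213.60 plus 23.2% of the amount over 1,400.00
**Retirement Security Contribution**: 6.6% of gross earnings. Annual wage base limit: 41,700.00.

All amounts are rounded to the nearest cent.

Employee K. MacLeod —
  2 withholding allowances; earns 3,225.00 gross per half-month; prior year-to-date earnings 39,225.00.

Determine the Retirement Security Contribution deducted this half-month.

163.35

Retirement Security Contribution: cap 41,700.00 − YTD 39,225.00 = 2,475.00 subject; 6.6% × 2,475.00 = 163.35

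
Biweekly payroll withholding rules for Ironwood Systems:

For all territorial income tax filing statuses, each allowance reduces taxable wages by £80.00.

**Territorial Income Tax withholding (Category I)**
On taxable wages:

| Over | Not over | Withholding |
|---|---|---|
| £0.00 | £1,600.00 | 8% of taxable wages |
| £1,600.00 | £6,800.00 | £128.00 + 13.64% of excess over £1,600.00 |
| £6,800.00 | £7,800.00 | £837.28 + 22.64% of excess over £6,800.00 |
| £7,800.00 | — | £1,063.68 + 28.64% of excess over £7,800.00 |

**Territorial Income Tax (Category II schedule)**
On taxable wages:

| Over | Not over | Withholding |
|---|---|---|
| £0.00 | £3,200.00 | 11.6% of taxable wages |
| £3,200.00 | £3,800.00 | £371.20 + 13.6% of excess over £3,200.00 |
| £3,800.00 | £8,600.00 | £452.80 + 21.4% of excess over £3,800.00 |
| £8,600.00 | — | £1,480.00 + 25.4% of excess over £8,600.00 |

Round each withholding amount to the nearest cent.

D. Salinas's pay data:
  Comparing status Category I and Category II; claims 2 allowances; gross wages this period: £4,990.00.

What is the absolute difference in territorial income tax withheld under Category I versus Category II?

Territorial Income Tax (Category I): taxable = £4,990.00 − 2×£80.00 = £4,830.00
  £128.00 + 13.64% × (£4,830.00 − £1,600.00) = £128.00 + 13.64% × £3,230.00 = £568.57
Territorial Income Tax (Category II): taxable = £4,990.00 − 2×£80.00 = £4,830.00
  £452.80 + 21.4% × (£4,830.00 − £3,800.00) = £452.80 + 21.4% × £1,030.00 = £673.22
Difference: |£568.57 − £673.22| = £104.65 (higher under Category II)

£104.65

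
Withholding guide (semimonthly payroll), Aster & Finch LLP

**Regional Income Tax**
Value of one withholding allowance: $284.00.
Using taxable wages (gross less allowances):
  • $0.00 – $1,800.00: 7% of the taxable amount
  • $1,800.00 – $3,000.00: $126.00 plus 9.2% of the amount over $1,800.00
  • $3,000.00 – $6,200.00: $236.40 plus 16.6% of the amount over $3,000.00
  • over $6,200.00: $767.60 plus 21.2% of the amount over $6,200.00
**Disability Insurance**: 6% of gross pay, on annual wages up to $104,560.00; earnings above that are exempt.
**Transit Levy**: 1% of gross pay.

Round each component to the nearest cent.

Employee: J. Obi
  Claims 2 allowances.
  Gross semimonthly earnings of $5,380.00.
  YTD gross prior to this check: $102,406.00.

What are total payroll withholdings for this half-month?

Regional Income Tax: taxable = $5,380.00 − 2×$284.00 = $4,812.00
  $236.40 + 16.6% × ($4,812.00 − $3,000.00) = $236.40 + 16.6% × $1,812.00 = $537.19
Disability Insurance: cap $104,560.00 − YTD $102,406.00 = $2,154.00 subject; 6% × $2,154.00 = $129.24
Transit Levy: 1% × $5,380.00 = $53.80
Total: $537.19 + $129.24 + $53.80 = $720.23

$720.23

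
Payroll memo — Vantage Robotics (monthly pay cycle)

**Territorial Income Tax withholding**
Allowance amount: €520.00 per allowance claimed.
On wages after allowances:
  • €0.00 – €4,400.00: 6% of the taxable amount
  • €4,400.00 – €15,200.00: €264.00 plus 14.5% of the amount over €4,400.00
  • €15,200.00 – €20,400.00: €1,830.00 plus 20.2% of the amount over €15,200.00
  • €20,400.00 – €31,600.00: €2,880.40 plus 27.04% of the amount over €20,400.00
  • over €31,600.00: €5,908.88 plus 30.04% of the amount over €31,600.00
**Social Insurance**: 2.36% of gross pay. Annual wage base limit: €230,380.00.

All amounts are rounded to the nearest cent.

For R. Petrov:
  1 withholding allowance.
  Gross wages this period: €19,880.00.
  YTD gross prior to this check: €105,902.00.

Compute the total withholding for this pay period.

€3,139.49

Territorial Income Tax: taxable = €19,880.00 − 1×€520.00 = €19,360.00
  €1,830.00 + 20.2% × (€19,360.00 − €15,200.00) = €1,830.00 + 20.2% × €4,160.00 = €2,670.32
Social Insurance: 2.36% × €19,880.00 = €469.17
Total: €2,670.32 + €469.17 = €3,139.49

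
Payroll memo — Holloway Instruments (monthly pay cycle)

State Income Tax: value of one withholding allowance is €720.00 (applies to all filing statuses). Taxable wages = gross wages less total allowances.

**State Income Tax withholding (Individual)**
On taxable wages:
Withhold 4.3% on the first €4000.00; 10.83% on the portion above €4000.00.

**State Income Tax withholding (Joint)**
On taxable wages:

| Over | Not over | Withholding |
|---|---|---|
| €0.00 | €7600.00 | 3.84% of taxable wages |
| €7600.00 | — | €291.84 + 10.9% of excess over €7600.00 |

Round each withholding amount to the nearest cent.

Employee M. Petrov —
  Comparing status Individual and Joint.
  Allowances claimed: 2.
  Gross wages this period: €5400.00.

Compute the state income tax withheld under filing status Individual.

State Income Tax (Individual): taxable = €5400.00 − 2×€720.00 = €3960.00
  4.3% × €3960.00 = €170.28

€170.28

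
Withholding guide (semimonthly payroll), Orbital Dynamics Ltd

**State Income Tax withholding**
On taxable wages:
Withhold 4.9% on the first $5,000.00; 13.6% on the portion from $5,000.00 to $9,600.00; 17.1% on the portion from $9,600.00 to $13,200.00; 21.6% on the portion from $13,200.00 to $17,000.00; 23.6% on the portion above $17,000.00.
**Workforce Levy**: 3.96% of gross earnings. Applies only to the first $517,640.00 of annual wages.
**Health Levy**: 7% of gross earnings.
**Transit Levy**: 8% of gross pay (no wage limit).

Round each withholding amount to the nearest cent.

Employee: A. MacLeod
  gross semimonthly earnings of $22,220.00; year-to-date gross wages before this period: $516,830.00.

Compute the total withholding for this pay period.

$6,904.00

State Income Tax: taxable = $22,220.00
  $2,307.00 + 23.6% × ($22,220.00 − $17,000.00) = $2,307.00 + 23.6% × $5,220.00 = $3,538.92
Workforce Levy: cap $517,640.00 − YTD $516,830.00 = $810.00 subject; 3.96% × $810.00 = $32.08
Health Levy: 7% × $22,220.00 = $1,555.40
Transit Levy: 8% × $22,220.00 = $1,777.60
Total: $3,538.92 + $32.08 + $1,555.40 + $1,777.60 = $6,904.00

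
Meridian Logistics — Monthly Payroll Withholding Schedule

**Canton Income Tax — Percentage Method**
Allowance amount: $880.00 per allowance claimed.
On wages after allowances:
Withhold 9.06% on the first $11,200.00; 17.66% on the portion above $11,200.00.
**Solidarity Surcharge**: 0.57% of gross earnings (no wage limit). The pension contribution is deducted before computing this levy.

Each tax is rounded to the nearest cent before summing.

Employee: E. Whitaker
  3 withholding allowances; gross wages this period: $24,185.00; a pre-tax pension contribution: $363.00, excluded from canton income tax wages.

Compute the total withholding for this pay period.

Canton Income Tax: taxable = $24,185.00 − $363.00 − 3×$880.00 = $21,182.00
  $1,014.72 + 17.66% × ($21,182.00 − $11,200.00) = $1,014.72 + 17.66% × $9,982.00 = $2,777.54
Solidarity Surcharge: 0.57% × $23,822.00 = $135.79
Total: $2,777.54 + $135.79 = $2,913.33

$2,913.33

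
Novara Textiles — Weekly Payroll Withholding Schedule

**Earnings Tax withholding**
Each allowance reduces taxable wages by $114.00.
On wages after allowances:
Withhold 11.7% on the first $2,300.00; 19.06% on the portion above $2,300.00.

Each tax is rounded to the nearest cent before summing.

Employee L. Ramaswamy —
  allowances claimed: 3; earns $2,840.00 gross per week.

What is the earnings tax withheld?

$306.84

Earnings Tax: taxable = $2,840.00 − 3×$114.00 = $2,498.00
  $269.10 + 19.06% × ($2,498.00 − $2,300.00) = $269.10 + 19.06% × $198.00 = $306.84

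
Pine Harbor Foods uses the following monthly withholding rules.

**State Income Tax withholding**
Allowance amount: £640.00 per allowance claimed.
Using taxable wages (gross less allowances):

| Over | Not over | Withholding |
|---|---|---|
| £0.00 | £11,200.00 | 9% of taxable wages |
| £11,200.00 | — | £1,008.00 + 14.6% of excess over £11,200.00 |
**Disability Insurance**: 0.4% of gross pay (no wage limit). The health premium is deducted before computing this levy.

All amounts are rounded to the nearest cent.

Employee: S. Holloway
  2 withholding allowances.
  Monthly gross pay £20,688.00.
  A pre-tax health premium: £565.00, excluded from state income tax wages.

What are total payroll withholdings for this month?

State Income Tax: taxable = £20,688.00 − £565.00 − 2×£640.00 = £18,843.00
  £1,008.00 + 14.6% × (£18,843.00 − £11,200.00) = £1,008.00 + 14.6% × £7,643.00 = £2,123.88
Disability Insurance: 0.4% × £20,123.00 = £80.49
Total: £2,123.88 + £80.49 = £2,204.37

£2,204.37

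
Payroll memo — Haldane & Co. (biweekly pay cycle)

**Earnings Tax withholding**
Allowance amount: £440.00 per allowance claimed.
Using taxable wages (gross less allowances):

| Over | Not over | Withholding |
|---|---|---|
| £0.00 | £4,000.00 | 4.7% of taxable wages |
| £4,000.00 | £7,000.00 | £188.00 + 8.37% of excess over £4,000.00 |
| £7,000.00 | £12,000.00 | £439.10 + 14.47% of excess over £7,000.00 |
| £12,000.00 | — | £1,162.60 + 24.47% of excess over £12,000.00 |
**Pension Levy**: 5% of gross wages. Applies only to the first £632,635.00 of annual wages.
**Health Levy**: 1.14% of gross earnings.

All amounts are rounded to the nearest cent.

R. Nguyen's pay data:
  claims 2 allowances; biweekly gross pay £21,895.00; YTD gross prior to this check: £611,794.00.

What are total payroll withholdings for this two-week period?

£4,660.22

Earnings Tax: taxable = £21,895.00 − 2×£440.00 = £21,015.00
  £1,162.60 + 24.47% × (£21,015.00 − £12,000.00) = £1,162.60 + 24.47% × £9,015.00 = £3,368.57
Pension Levy: cap £632,635.00 − YTD £611,794.00 = £20,841.00 subject; 5% × £20,841.00 = £1,042.05
Health Levy: 1.14% × £21,895.00 = £249.60
Total: £3,368.57 + £1,042.05 + £249.60 = £4,660.22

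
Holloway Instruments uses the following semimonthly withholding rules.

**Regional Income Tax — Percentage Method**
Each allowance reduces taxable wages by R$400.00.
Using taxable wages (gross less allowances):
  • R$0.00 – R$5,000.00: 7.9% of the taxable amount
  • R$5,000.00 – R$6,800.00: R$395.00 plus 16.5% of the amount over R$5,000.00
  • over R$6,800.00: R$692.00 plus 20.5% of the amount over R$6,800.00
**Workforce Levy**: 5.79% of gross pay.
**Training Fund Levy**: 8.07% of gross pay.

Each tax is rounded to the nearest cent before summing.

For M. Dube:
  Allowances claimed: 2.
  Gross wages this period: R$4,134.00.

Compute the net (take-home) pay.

R$3,297.64

Regional Income Tax: taxable = R$4,134.00 − 2×R$400.00 = R$3,334.00
  7.9% × R$3,334.00 = R$263.39
Workforce Levy: 5.79% × R$4,134.00 = R$239.36
Training Fund Levy: 8.07% × R$4,134.00 = R$333.61
Total withheld: R$263.39 + R$239.36 + R$333.61 = R$836.36
Net pay: R$4,134.00 − R$836.36 = R$3,297.64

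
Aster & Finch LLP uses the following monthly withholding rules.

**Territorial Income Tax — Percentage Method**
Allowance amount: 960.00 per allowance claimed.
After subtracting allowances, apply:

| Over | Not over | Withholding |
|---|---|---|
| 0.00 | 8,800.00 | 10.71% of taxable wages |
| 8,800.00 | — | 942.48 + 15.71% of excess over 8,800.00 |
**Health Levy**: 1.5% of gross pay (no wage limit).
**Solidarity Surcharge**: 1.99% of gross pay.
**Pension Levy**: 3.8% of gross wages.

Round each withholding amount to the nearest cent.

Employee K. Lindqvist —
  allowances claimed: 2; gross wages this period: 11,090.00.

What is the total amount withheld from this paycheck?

1,809.07

Territorial Income Tax: taxable = 11,090.00 − 2×960.00 = 9,170.00
  942.48 + 15.71% × (9,170.00 − 8,800.00) = 942.48 + 15.71% × 370.00 = 1,000.61
Health Levy: 1.5% × 11,090.00 = 166.35
Solidarity Surcharge: 1.99% × 11,090.00 = 220.69
Pension Levy: 3.8% × 11,090.00 = 421.42
Total: 1,000.61 + 166.35 + 220.69 + 421.42 = 1,809.07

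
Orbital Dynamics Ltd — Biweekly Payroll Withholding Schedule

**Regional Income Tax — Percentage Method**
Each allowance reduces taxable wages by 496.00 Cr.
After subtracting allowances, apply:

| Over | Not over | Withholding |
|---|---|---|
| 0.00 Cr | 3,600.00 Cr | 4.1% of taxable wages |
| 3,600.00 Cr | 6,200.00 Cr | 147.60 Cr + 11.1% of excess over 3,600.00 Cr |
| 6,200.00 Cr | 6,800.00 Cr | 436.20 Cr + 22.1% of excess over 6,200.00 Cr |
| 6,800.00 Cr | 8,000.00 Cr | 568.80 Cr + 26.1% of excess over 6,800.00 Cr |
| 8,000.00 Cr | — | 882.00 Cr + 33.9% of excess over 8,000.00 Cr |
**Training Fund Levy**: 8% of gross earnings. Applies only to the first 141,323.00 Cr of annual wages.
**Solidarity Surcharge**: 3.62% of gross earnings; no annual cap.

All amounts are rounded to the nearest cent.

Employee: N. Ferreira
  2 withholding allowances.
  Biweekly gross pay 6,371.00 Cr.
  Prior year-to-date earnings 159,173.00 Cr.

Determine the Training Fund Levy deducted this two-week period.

0.00 Cr

Training Fund Levy: YTD 159,173.00 Cr ≥ cap 141,323.00 Cr → 0.00 Cr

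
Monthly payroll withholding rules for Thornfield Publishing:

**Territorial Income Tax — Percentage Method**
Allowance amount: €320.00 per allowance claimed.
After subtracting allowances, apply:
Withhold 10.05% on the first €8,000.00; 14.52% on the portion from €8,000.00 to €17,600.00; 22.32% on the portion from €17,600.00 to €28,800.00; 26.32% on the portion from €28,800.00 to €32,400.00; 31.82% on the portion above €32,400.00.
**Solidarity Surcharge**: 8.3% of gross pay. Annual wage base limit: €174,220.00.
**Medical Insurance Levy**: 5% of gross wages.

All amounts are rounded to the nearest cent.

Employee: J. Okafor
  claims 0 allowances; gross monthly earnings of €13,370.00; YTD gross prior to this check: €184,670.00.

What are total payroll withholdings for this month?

€2,252.22

Territorial Income Tax: taxable = €13,370.00
  €804.00 + 14.52% × (€13,370.00 − €8,000.00) = €804.00 + 14.52% × €5,370.00 = €1,583.72
Solidarity Surcharge: YTD €184,670.00 ≥ cap €174,220.00 → €0.00
Medical Insurance Levy: 5% × €13,370.00 = €668.50
Total: €1,583.72 + €0.00 + €668.50 = €2,252.22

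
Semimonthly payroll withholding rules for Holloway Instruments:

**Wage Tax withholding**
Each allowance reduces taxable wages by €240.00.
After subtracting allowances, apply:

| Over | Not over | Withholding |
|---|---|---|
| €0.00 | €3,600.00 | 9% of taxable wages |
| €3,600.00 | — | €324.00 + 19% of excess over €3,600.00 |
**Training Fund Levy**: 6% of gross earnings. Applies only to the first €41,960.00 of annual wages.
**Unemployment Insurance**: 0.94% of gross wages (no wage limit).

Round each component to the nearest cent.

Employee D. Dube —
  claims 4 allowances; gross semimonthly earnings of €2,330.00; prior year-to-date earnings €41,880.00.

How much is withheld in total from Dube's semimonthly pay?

€150.00

Wage Tax: taxable = €2,330.00 − 4×€240.00 = €1,370.00
  9% × €1,370.00 = €123.30
Training Fund Levy: cap €41,960.00 − YTD €41,880.00 = €80.00 subject; 6% × €80.00 = €4.80
Unemployment Insurance: 0.94% × €2,330.00 = €21.90
Total: €123.30 + €4.80 + €21.90 = €150.00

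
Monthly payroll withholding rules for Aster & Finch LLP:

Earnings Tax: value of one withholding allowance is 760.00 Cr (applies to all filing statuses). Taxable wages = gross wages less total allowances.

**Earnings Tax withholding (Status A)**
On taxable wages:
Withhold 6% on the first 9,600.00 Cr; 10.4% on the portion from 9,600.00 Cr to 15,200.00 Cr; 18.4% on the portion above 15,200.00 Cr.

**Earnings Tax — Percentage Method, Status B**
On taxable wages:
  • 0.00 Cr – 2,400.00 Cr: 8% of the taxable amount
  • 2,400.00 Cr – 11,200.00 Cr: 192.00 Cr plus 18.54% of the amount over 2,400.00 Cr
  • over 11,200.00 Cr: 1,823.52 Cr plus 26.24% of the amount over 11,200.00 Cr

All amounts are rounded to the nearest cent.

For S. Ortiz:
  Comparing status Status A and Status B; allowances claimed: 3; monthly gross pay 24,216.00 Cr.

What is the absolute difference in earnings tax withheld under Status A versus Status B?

Earnings Tax (Status A): taxable = 24,216.00 Cr − 3×760.00 Cr = 21,936.00 Cr
  1,158.40 Cr + 18.4% × (21,936.00 Cr − 15,200.00 Cr) = 1,158.40 Cr + 18.4% × 6,736.00 Cr = 2,397.82 Cr
Earnings Tax (Status B): taxable = 24,216.00 Cr − 3×760.00 Cr = 21,936.00 Cr
  1,823.52 Cr + 26.24% × (21,936.00 Cr − 11,200.00 Cr) = 1,823.52 Cr + 26.24% × 10,736.00 Cr = 4,640.65 Cr
Difference: |2,397.82 Cr − 4,640.65 Cr| = 2,242.83 Cr (higher under Status B)

2,242.83 Cr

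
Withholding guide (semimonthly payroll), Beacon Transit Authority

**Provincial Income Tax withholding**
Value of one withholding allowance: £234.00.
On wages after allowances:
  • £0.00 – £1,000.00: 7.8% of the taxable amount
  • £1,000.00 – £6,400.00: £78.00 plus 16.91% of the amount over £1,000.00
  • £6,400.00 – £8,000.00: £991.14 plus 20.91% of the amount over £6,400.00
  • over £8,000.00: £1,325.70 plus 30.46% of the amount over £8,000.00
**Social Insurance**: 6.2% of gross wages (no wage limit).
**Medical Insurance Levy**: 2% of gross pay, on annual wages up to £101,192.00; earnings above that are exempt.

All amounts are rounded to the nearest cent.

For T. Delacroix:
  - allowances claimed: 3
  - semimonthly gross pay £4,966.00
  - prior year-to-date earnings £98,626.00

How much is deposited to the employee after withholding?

£3,976.85

Provincial Income Tax: taxable = £4,966.00 − 3×£234.00 = £4,264.00
  £78.00 + 16.91% × (£4,264.00 − £1,000.00) = £78.00 + 16.91% × £3,264.00 = £629.94
Social Insurance: 6.2% × £4,966.00 = £307.89
Medical Insurance Levy: cap £101,192.00 − YTD £98,626.00 = £2,566.00 subject; 2% × £2,566.00 = £51.32
Total withheld: £629.94 + £307.89 + £51.32 = £989.15
Net pay: £4,966.00 − £989.15 = £3,976.85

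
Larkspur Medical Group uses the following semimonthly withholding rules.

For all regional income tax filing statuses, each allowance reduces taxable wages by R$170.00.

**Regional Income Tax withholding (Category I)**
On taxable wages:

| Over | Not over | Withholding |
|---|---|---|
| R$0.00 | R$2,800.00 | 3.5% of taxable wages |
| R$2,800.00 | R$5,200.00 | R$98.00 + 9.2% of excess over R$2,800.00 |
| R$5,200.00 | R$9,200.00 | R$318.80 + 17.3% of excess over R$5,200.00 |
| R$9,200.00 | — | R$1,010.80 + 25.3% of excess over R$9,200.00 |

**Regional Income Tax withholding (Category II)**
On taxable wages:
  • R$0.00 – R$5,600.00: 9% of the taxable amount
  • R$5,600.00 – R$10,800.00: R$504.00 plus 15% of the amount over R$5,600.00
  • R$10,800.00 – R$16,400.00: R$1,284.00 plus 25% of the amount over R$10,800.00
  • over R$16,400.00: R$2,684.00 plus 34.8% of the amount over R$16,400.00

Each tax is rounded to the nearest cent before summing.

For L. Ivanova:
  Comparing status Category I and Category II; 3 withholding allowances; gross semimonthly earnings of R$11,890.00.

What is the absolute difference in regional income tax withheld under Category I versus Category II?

Regional Income Tax (Category I): taxable = R$11,890.00 − 3×R$170.00 = R$11,380.00
  R$1,010.80 + 25.3% × (R$11,380.00 − R$9,200.00) = R$1,010.80 + 25.3% × R$2,180.00 = R$1,562.34
Regional Income Tax (Category II): taxable = R$11,890.00 − 3×R$170.00 = R$11,380.00
  R$1,284.00 + 25% × (R$11,380.00 − R$10,800.00) = R$1,284.00 + 25% × R$580.00 = R$1,429.00
Difference: |R$1,562.34 − R$1,429.00| = R$133.34 (higher under Category I)

R$133.34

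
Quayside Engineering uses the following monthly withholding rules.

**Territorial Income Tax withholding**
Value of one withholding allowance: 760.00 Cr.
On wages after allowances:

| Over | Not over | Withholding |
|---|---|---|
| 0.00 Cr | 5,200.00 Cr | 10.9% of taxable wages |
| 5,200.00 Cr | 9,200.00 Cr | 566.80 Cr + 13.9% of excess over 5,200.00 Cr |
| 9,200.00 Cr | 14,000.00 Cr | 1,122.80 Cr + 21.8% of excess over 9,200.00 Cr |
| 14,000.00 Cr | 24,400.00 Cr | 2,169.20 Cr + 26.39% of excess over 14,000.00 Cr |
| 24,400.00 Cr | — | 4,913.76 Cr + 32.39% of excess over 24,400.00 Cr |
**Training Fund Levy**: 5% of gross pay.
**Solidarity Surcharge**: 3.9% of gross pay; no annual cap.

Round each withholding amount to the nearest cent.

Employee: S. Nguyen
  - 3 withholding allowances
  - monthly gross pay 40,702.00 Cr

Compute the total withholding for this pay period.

Territorial Income Tax: taxable = 40,702.00 Cr − 3×760.00 Cr = 38,422.00 Cr
  4,913.76 Cr + 32.39% × (38,422.00 Cr − 24,400.00 Cr) = 4,913.76 Cr + 32.39% × 14,022.00 Cr = 9,455.49 Cr
Training Fund Levy: 5% × 40,702.00 Cr = 2,035.10 Cr
Solidarity Surcharge: 3.9% × 40,702.00 Cr = 1,587.38 Cr
Total: 9,455.49 Cr + 2,035.10 Cr + 1,587.38 Cr = 13,077.97 Cr

13,077.97 Cr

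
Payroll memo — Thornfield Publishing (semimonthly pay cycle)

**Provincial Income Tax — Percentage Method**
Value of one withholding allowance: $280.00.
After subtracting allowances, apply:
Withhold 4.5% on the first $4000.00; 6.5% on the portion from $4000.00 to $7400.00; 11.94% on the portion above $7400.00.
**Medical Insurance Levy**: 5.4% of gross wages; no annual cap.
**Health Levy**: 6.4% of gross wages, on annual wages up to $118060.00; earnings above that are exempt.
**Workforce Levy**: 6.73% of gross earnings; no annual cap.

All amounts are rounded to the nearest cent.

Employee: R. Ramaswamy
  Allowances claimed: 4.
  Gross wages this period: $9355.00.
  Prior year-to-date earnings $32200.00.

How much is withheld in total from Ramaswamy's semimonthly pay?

Provincial Income Tax: taxable = $9355.00 − 4×$280.00 = $8235.00
  $401.00 + 11.94% × ($8235.00 − $7400.00) = $401.00 + 11.94% × $835.00 = $500.70
Medical Insurance Levy: 5.4% × $9355.00 = $505.17
Health Levy: 6.4% × $9355.00 = $598.72
Workforce Levy: 6.73% × $9355.00 = $629.59
Total: $500.70 + $505.17 + $598.72 + $629.59 = $2234.18

$2234.18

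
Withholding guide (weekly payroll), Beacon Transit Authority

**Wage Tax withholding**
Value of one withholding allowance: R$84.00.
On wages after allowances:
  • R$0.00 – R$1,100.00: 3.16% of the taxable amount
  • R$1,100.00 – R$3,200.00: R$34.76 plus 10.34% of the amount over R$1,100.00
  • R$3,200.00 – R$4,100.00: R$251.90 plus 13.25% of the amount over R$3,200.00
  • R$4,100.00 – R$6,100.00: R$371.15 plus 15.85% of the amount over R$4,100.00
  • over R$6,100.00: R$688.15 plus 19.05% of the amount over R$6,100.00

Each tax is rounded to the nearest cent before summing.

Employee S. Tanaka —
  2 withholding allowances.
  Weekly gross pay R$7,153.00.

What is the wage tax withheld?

Wage Tax: taxable = R$7,153.00 − 2×R$84.00 = R$6,985.00
  R$688.15 + 19.05% × (R$6,985.00 − R$6,100.00) = R$688.15 + 19.05% × R$885.00 = R$856.74

R$856.74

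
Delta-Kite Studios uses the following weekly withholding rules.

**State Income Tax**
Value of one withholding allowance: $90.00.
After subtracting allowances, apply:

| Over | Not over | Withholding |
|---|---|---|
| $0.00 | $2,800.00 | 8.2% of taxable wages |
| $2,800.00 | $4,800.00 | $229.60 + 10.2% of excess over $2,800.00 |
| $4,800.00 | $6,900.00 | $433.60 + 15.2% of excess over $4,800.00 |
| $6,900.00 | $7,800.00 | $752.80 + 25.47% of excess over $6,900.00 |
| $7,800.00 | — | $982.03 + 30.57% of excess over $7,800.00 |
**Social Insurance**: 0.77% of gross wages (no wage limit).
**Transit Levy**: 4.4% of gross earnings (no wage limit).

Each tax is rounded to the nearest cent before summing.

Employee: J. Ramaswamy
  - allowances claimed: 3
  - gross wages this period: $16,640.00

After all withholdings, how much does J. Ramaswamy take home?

State Income Tax: taxable = $16,640.00 − 3×$90.00 = $16,370.00
  $982.03 + 30.57% × ($16,370.00 − $7,800.00) = $982.03 + 30.57% × $8,570.00 = $3,601.88
Social Insurance: 0.77% × $16,640.00 = $128.13
Transit Levy: 4.4% × $16,640.00 = $732.16
Total withheld: $3,601.88 + $128.13 + $732.16 = $4,462.17
Net pay: $16,640.00 − $4,462.17 = $12,177.83

$12,177.83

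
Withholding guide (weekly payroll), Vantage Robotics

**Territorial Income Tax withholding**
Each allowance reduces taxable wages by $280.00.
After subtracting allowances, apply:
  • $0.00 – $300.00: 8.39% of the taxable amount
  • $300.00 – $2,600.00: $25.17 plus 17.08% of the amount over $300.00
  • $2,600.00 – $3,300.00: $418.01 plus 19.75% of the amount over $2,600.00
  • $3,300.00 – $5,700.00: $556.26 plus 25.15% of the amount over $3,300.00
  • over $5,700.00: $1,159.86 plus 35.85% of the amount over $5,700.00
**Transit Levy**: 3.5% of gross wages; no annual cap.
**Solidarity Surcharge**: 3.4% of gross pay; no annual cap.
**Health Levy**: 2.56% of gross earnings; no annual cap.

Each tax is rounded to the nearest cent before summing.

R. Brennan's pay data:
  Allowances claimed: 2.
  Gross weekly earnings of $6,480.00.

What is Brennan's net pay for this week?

$4,628.26

Territorial Income Tax: taxable = $6,480.00 − 2×$280.00 = $5,920.00
  $1,159.86 + 35.85% × ($5,920.00 − $5,700.00) = $1,159.86 + 35.85% × $220.00 = $1,238.73
Transit Levy: 3.5% × $6,480.00 = $226.80
Solidarity Surcharge: 3.4% × $6,480.00 = $220.32
Health Levy: 2.56% × $6,480.00 = $165.89
Total withheld: $1,238.73 + $226.80 + $220.32 + $165.89 = $1,851.74
Net pay: $6,480.00 − $1,851.74 = $4,628.26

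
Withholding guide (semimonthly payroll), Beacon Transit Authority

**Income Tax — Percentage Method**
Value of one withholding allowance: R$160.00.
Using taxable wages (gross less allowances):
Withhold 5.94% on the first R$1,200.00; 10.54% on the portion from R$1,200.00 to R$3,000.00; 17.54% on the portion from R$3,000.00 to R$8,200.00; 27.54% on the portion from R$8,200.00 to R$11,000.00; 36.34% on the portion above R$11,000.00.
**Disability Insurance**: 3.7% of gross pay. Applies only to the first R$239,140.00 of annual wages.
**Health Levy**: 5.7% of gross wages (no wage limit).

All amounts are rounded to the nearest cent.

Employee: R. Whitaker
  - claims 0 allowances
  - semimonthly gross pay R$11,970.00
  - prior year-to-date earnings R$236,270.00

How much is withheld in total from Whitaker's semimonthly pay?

Income Tax: taxable = R$11,970.00
  R$1,944.20 + 36.34% × (R$11,970.00 − R$11,000.00) = R$1,944.20 + 36.34% × R$970.00 = R$2,296.70
Disability Insurance: cap R$239,140.00 − YTD R$236,270.00 = R$2,870.00 subject; 3.7% × R$2,870.00 = R$106.19
Health Levy: 5.7% × R$11,970.00 = R$682.29
Total: R$2,296.70 + R$106.19 + R$682.29 = R$3,085.18

R$3,085.18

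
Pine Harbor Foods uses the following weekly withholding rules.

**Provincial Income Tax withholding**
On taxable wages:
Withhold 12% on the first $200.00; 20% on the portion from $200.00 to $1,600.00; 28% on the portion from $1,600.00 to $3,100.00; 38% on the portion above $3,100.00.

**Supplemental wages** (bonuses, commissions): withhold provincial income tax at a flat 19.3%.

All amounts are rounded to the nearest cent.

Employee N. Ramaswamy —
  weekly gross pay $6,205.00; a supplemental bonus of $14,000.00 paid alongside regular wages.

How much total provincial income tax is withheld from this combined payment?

$4,605.90

Provincial Income Tax: taxable = $6,205.00
  $724.00 + 38% × ($6,205.00 − $3,100.00) = $724.00 + 38% × $3,105.00 = $1,903.90
Supplemental (19.3% flat on bonus): 19.3% × $14,000.00 = $2,702.00
Total provincial income tax: $1,903.90 + $2,702.00 = $4,605.90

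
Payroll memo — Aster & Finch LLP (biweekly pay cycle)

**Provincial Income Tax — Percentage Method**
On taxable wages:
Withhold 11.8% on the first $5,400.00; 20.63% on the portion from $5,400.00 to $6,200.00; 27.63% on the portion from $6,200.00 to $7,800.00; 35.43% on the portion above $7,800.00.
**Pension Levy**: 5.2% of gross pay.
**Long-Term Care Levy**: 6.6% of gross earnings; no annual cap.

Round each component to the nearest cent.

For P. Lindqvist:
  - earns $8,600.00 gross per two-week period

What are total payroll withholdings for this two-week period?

$2,542.56

Provincial Income Tax: taxable = $8,600.00
  $1,244.32 + 35.43% × ($8,600.00 − $7,800.00) = $1,244.32 + 35.43% × $800.00 = $1,527.76
Pension Levy: 5.2% × $8,600.00 = $447.20
Long-Term Care Levy: 6.6% × $8,600.00 = $567.60
Total: $1,527.76 + $447.20 + $567.60 = $2,542.56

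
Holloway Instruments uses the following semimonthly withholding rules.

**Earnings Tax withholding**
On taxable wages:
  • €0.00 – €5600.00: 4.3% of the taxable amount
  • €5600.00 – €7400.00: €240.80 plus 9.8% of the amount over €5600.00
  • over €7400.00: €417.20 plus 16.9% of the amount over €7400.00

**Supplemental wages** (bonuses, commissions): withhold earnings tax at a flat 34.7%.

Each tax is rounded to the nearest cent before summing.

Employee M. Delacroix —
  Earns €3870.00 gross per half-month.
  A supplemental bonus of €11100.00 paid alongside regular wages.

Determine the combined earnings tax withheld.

€4018.11

Earnings Tax: taxable = €3870.00
  4.3% × €3870.00 = €166.41
Supplemental (34.7% flat on bonus): 34.7% × €11100.00 = €3851.70
Total earnings tax: €166.41 + €3851.70 = €4018.11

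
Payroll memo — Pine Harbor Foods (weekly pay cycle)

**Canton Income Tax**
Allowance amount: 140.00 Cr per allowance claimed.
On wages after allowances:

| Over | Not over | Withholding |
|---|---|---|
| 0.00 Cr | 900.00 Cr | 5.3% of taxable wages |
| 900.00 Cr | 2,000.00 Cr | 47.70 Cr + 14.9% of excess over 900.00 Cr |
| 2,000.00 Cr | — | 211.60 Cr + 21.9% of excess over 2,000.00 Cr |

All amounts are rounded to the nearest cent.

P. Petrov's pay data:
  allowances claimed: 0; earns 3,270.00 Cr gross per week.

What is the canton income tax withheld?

489.73 Cr

Canton Income Tax: taxable = 3,270.00 Cr
  211.60 Cr + 21.9% × (3,270.00 Cr − 2,000.00 Cr) = 211.60 Cr + 21.9% × 1,270.00 Cr = 489.73 Cr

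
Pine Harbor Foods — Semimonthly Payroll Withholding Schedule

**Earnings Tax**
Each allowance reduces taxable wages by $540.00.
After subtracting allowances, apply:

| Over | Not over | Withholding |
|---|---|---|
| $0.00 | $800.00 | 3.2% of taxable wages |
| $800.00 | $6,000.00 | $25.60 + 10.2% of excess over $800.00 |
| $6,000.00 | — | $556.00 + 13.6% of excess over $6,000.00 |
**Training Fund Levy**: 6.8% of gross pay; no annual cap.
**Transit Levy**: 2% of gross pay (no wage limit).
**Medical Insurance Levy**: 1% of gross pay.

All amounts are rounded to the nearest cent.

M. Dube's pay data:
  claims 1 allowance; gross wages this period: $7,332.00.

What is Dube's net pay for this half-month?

$5,949.75

Earnings Tax: taxable = $7,332.00 − 1×$540.00 = $6,792.00
  $556.00 + 13.6% × ($6,792.00 − $6,000.00) = $556.00 + 13.6% × $792.00 = $663.71
Training Fund Levy: 6.8% × $7,332.00 = $498.58
Transit Levy: 2% × $7,332.00 = $146.64
Medical Insurance Levy: 1% × $7,332.00 = $73.32
Total withheld: $663.71 + $498.58 + $146.64 + $73.32 = $1,382.25
Net pay: $7,332.00 − $1,382.25 = $5,949.75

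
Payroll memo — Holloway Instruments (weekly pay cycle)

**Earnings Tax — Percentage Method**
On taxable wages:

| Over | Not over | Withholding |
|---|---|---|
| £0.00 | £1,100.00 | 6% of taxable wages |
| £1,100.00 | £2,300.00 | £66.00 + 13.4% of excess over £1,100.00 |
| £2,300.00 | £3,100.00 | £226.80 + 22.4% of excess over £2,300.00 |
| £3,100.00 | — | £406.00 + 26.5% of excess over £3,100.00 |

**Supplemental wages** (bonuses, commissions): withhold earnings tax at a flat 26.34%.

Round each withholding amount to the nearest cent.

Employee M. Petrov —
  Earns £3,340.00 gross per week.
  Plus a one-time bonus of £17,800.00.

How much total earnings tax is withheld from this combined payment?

£5,158.12

Earnings Tax: taxable = £3,340.00
  £406.00 + 26.5% × (£3,340.00 − £3,100.00) = £406.00 + 26.5% × £240.00 = £469.60
Supplemental (26.34% flat on bonus): 26.34% × £17,800.00 = £4,688.52
Total earnings tax: £469.60 + £4,688.52 = £5,158.12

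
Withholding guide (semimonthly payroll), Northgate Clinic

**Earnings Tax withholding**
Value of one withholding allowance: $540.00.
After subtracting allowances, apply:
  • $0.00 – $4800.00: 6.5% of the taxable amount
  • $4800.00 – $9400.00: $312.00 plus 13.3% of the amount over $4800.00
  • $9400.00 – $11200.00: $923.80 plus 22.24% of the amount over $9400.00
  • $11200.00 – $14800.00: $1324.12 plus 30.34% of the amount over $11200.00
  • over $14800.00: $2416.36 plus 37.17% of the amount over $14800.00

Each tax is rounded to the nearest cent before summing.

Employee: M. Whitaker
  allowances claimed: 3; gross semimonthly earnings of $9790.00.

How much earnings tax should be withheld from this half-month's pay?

Earnings Tax: taxable = $9790.00 − 3×$540.00 = $8170.00
  $312.00 + 13.3% × ($8170.00 − $4800.00) = $312.00 + 13.3% × $3370.00 = $760.21

$760.21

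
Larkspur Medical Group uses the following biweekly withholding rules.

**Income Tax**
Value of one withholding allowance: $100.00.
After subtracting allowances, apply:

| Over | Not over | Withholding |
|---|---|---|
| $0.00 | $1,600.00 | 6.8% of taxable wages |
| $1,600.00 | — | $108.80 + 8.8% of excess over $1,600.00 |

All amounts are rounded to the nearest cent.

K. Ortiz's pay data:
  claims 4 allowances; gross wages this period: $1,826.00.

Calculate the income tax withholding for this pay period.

Income Tax: taxable = $1,826.00 − 4×$100.00 = $1,426.00
  6.8% × $1,426.00 = $96.97

$96.97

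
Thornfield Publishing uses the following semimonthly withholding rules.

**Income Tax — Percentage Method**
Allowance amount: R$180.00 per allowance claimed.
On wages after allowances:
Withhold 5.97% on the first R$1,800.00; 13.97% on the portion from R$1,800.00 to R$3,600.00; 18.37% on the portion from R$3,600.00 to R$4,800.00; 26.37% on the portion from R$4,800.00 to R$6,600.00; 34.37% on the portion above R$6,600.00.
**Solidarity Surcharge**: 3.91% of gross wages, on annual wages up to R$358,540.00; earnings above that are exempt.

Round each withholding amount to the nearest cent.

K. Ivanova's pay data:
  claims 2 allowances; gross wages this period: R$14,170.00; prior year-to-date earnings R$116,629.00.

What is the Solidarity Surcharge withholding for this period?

Solidarity Surcharge: 3.91% × R$14,170.00 = R$554.05

R$554.05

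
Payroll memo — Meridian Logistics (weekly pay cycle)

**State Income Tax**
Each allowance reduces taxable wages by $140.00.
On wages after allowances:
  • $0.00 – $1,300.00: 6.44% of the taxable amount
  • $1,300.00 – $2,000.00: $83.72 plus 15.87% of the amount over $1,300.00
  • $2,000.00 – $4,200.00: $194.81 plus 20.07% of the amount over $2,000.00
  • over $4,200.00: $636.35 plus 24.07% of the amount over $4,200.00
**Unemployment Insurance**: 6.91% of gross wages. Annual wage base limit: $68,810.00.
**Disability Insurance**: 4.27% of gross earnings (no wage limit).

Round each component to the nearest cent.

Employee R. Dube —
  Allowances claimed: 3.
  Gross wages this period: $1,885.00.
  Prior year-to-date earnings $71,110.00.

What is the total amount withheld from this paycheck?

State Income Tax: taxable = $1,885.00 − 3×$140.00 = $1,465.00
  $83.72 + 15.87% × ($1,465.00 − $1,300.00) = $83.72 + 15.87% × $165.00 = $109.91
Unemployment Insurance: YTD $71,110.00 ≥ cap $68,810.00 → $0.00
Disability Insurance: 4.27% × $1,885.00 = $80.49
Total: $109.91 + $0.00 + $80.49 = $190.40

$190.40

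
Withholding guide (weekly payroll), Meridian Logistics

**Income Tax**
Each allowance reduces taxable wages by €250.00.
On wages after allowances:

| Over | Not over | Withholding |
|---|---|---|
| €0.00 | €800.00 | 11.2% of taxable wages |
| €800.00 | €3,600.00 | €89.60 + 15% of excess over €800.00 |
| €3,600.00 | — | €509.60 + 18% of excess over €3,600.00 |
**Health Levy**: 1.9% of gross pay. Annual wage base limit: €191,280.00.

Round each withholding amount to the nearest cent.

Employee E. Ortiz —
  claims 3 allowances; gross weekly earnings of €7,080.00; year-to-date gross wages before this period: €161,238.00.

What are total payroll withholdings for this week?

€1,135.52

Income Tax: taxable = €7,080.00 − 3×€250.00 = €6,330.00
  €509.60 + 18% × (€6,330.00 − €3,600.00) = €509.60 + 18% × €2,730.00 = €1,001.00
Health Levy: 1.9% × €7,080.00 = €134.52
Total: €1,001.00 + €134.52 = €1,135.52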